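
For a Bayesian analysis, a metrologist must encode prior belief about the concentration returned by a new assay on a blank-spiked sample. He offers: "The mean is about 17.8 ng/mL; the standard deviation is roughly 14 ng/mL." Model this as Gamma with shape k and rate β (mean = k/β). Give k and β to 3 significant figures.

For Gamma(k, rate β): mean = k/β, variance = k/β², so CV = 1/√k.
CV = SD/mean = 14/17.8 = 0.7865, hence k = 1/CV² = 1.62.
Then β = k/mean = 1.62/17.8 = 0.0908.

k ≈ 1.62, β ≈ 0.0908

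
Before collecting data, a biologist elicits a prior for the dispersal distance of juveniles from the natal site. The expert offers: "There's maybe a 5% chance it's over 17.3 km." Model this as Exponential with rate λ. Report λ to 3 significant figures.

λ ≈ 0.173

P(T > 17.3) = e^(−λ·17.3) = 0.05, so λ = −ln(0.05)/17.3 = 0.173.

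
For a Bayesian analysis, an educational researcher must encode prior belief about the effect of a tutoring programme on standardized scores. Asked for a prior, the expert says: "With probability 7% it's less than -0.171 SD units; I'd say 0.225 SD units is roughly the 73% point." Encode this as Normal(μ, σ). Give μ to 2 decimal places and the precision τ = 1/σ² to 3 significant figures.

For Normal(μ,σ), the p-quantile is μ + z_p·σ. Here z_{0.07} = -1.476, z_{0.73} = 0.6128.
So -0.171 = μ − 1.476σ and 0.225 = μ + 0.6128σ.
Subtracting: σ = (0.225 − -0.171)/(0.6128 − (-1.476)) = 0.19.
Then μ = -0.171 − (-1.476)·0.19 = 0.11.
Precision τ = 1/σ² = 1/0.1896² = 27.8.

μ = 0.11, τ = 27.8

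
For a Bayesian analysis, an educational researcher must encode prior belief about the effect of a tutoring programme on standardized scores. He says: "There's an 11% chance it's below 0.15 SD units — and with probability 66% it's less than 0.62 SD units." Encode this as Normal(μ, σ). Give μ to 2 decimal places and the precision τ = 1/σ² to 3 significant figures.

μ = 0.50, τ = 12.2

The p-quantile of Normal(μ,σ) is μ + z_p·σ, with z_{0.11} = -1.227 and z_{0.66} = 0.4125.
Eliminate σ: μ = (z₂·x₁ − z₁·x₂)/(z₂ − z₁) = (0.4125·0.15 − (-1.227)·0.62)/1.639 = 0.50.
Then σ = (x₂ − x₁)/(z₂ − z₁) = (0.62 − 0.15)/1.639 = 0.29.
Precision τ = 1/σ² = 1/0.2868² = 12.2.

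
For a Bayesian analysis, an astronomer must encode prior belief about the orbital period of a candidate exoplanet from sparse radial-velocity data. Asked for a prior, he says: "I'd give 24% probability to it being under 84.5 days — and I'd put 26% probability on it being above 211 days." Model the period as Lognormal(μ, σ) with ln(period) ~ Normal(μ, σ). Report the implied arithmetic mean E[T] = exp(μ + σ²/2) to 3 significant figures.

E[T] ≈ 172 days

If T ~ Lognormal(μ,σ) then ln T ~ Normal(μ,σ), so the p-quantile of ln T is μ + z_p·σ.
ln(84.5) = 4.437 and ln(211) = 5.352; z_{0.24} = -0.7063, z_{0.74} = 0.6433.
σ = (5.352 − 4.437)/(0.6433 − (-0.7063)) = 0.678.
μ = 4.437 − (-0.7063)·0.678 = 4.916.
E[T] = exp(μ + σ²/2) = exp(4.916 + 0.2299) = 172 days.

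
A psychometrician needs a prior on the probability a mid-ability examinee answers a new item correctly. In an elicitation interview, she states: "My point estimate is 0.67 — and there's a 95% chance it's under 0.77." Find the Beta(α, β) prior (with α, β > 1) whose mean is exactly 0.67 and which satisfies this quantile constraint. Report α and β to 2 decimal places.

With mean 0.67 fixed, write α = 0.67s, β = 0.33s where s = α+β.
Need P(θ < 0.77) = 0.95 under Beta(0.67s, 0.33s). Normal approximation: (q−m)/√(m(1−m)/s) ≈ z_{0.95} = 1.64, so s ≈ 0.67·0.33·(1.64)²/(0.77−0.67)² = 59.8.
At s = 59.8: P(θ<0.77) ≈ 0.958. Adjusting to match 0.95 gives s ≈ 54.78.
So α = 0.67·54.78 ≈ 36.70, β = 0.33·54.78 ≈ 18.08.

α ≈ 36.70, β ≈ 18.08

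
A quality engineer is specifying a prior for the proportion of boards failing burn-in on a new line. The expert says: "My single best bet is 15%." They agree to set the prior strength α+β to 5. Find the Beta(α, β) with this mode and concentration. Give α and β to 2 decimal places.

For α,β > 1 the Beta mode is (α−1)/(α+β−2). With α+β = 5, the mode is (α−1)/3.
Set (α−1)/3 = 0.15 → α = 1 + 0.15·3 = 1.45.
β = 5 − α = 3.55.

α = 1.45, β = 3.55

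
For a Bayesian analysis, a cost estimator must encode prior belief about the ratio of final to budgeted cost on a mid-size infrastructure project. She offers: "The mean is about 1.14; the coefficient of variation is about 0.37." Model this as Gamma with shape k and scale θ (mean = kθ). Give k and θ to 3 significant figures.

k ≈ 7.3, θ ≈ 0.156

For Gamma(k, scale θ): mean = kθ, variance = kθ², so CV = 1/√k.
CV = 0.37, hence k = 1/CV² = 7.3.
Then θ = mean/k = 1.14/7.3 = 0.156.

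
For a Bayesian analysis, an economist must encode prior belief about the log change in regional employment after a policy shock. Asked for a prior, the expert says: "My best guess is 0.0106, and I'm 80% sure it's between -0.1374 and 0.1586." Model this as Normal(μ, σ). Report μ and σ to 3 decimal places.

A symmetric 80% interval runs μ ± z·σ with z = 1.282.
Half-width = 0.148, so σ = 0.148/1.282 = 0.115.
μ is the stated best guess, 0.011.

μ = 0.011, σ = 0.115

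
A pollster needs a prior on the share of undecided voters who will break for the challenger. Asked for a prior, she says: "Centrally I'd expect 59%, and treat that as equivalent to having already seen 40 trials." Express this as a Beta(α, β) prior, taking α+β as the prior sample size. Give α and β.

Under the effective-sample-size interpretation, Beta(α, β) has prior mean α/(α+β) and prior sample size α+β.
So α+β = 40 and α/(α+β) = 0.59, giving α = 0.59·40 = 23.6 and β = 40 − 23.6 = 16.4.

α = 23.6, β = 16.4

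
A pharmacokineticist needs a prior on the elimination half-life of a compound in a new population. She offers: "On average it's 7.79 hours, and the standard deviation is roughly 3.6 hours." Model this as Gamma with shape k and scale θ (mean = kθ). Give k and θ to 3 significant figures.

For Gamma(k, scale θ): mean = kθ, variance = kθ², so CV = 1/√k.
CV = SD/mean = 3.6/7.79 = 0.4621, hence k = 1/CV² = 4.68.
Then θ = mean/k = 7.79/4.68 = 1.66.

k ≈ 4.68, θ ≈ 1.66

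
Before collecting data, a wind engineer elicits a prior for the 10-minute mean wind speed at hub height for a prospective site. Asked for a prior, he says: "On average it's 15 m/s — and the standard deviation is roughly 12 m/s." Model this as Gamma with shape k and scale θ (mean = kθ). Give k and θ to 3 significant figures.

k ≈ 1.56, θ ≈ 9.6

For Gamma(k, scale θ): mean = kθ, variance = kθ², so CV = 1/√k.
CV = SD/mean = 12/15 = 0.8, hence k = 1/CV² = 1.56.
Then θ = mean/k = 15/1.56 = 9.6.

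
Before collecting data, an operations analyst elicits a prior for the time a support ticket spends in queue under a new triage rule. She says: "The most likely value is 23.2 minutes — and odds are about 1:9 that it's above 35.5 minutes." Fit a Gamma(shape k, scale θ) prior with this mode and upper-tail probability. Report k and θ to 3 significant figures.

Gamma(k,θ) with k>1 has mode (k−1)θ, so θ = 23.2/(k−1).
Need P(X < 35.5) = 0.9 with θ tied to k this way. Start at k = 2, θ = 23.2: P(X<35.5) ≈ 0.452.
Too low — raise k to concentrate. Iterating converges to k ≈ 11.3.
Then θ = 23.2/(11.3−1) ≈ 2.25.

k ≈ 11.3, θ ≈ 2.25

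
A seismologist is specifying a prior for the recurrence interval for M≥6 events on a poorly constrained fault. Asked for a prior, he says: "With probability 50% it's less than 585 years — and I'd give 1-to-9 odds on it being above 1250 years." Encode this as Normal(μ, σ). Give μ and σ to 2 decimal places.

μ = 585.00, σ = 518.90

The p-quantile of Normal(μ,σ) is μ + z_p·σ, with z_{0.5} = 0 and z_{0.9} = 1.282.
Eliminate σ: μ = (z₂·x₁ − z₁·x₂)/(z₂ − z₁) = (1.282·585 − (0)·1250)/1.282 = 585.00.
Then σ = (x₂ − x₁)/(z₂ − z₁) = (1250 − 585)/1.282 = 518.90.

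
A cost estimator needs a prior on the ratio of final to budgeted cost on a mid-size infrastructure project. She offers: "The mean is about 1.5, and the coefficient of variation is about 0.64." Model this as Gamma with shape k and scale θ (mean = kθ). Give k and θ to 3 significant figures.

k ≈ 2.44, θ ≈ 0.614

For Gamma(k, scale θ): mean = kθ, variance = kθ², so CV = 1/√k.
CV = 0.64, hence k = 1/CV² = 2.44.
Then θ = mean/k = 1.5/2.44 = 0.614.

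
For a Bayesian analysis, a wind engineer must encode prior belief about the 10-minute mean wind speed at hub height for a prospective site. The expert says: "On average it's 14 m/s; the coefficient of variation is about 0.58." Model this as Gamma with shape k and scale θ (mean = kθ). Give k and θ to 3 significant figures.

For Gamma(k, scale θ): mean = kθ, variance = kθ², so CV = 1/√k.
CV = 0.58, hence k = 1/CV² = 2.97.
Then θ = mean/k = 14/2.97 = 4.71.

k ≈ 2.97, θ ≈ 4.71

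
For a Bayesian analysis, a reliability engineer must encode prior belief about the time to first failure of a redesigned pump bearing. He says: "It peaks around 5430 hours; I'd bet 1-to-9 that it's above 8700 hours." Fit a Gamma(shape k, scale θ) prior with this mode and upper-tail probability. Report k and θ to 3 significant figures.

Gamma(k,θ) with k>1 has mode (k−1)θ, so θ = 5430/(k−1).
Need P(X < 8700) = 0.9 with θ tied to k this way. Start at k = 2, θ = 5430: P(X<8700) ≈ 0.476.
Too low — raise k to concentrate. Iterating converges to k ≈ 9.46.
Then θ = 5430/(9.46−1) ≈ 642.

k ≈ 9.46, θ ≈ 642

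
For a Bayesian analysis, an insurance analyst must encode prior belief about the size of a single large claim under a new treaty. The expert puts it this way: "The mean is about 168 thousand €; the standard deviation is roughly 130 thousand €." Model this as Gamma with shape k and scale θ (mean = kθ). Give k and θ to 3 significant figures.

k ≈ 1.67, θ ≈ 101

For Gamma(k, scale θ): mean = kθ, variance = kθ², so CV = 1/√k.
CV = SD/mean = 130/168 = 0.7738, hence k = 1/CV² = 1.67.
Then θ = mean/k = 168/1.67 = 101.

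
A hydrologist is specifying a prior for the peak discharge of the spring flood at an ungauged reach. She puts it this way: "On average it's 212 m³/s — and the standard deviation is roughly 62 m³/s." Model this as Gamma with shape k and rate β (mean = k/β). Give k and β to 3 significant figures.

For Gamma(k, rate β): mean = k/β, variance = k/β², so CV = 1/√k.
CV = SD/mean = 62/212 = 0.2925, hence k = 1/CV² = 11.7.
Then β = k/mean = 11.7/212 = 0.0552.

k ≈ 11.7, β ≈ 0.0552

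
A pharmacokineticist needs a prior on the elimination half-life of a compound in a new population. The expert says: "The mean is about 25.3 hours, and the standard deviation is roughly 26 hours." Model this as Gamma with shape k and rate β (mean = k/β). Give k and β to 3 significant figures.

For Gamma(k, rate β): mean = k/β, variance = k/β², so CV = 1/√k.
CV = SD/mean = 26/25.3 = 1.028, hence k = 1/CV² = 0.947.
Then β = k/mean = 0.947/25.3 = 0.0374.

k ≈ 0.947, β ≈ 0.0374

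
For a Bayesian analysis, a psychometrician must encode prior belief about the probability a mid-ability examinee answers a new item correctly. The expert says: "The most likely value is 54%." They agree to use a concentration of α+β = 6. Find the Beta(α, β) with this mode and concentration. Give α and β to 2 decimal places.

For α,β > 1 the Beta mode is (α−1)/(α+β−2). With α+β = 6, the mode is (α−1)/4.
Set (α−1)/4 = 0.54 → α = 1 + 0.54·4 = 3.16.
β = 6 − α = 2.84.

α = 3.16, β = 2.84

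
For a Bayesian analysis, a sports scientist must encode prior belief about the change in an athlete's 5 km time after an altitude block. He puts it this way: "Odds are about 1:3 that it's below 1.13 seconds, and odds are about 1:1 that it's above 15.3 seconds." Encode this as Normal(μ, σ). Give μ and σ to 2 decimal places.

For Normal(μ,σ), the p-quantile is μ + z_p·σ. Here z_{0.25} = -0.6745, z_{0.5} = 0.
So 1.13 = μ − 0.6745σ and 15.3 = μ + 0σ.
Subtracting: σ = (15.3 − 1.13)/(0 − (-0.6745)) = 21.01.
Then μ = 1.13 − (-0.6745)·21.01 = 15.30.

μ = 15.30, σ = 21.01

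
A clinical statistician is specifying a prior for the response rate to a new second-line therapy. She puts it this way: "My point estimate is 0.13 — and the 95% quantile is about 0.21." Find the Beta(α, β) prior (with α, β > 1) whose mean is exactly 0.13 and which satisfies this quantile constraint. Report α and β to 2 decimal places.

With mean 0.13 fixed, write α = 0.13s, β = 0.87s where s = α+β.
Need P(θ < 0.21) = 0.95 under Beta(0.13s, 0.87s). Normal approximation: (q−m)/√(m(1−m)/s) ≈ z_{0.95} = 1.64, so s ≈ 0.13·0.87·(1.64)²/(0.21−0.13)² = 47.8.
At s = 47.8: P(θ<0.21) ≈ 0.937. Adjusting to match 0.95 gives s ≈ 56.20.
So α = 0.13·56.20 ≈ 7.31, β = 0.87·56.20 ≈ 48.90.

α ≈ 7.31, β ≈ 48.90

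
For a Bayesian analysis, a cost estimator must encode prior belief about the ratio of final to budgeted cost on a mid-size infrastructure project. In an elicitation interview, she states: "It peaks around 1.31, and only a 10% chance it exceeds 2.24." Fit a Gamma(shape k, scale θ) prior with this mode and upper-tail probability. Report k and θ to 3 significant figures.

k ≈ 7.58, θ ≈ 0.199

Gamma(k,θ) with k>1 has mode (k−1)θ, so θ = 1.31/(k−1).
Need P(X < 2.24) = 0.9 with θ tied to k this way. Start at k = 2, θ = 1.31: P(X<2.24) ≈ 0.510.
Too low — raise k to concentrate. Iterating converges to k ≈ 7.58.
Then θ = 1.31/(7.58−1) ≈ 0.199.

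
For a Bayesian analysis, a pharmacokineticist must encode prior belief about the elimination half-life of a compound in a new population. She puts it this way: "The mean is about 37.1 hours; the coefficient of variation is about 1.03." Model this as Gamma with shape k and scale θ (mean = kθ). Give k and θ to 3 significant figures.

For Gamma(k, scale θ): mean = kθ, variance = kθ², so CV = 1/√k.
CV = 1.03, hence k = 1/CV² = 0.943.
Then θ = mean/k = 37.1/0.943 = 39.4.

k ≈ 0.943, θ ≈ 39.4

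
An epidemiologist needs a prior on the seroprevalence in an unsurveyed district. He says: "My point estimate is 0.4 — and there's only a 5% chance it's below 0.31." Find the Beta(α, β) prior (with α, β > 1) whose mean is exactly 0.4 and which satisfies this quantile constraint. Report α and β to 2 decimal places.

With mean 0.4 fixed, write α = 0.4s, β = 0.6s where s = α+β.
Need P(θ < 0.31) = 0.05 under Beta(0.4s, 0.6s). Normal approximation: (q−m)/√(m(1−m)/s) ≈ z_{0.05} = -1.64, so s ≈ 0.4·0.6·(-1.64)²/(0.31−0.4)² = 80.2.
At s = 80.2: P(θ<0.31) ≈ 0.046. Adjusting to match 0.05 gives s ≈ 76.66.
So α = 0.4·76.66 ≈ 30.67, β = 0.6·76.66 ≈ 46.00.

α ≈ 30.67, β ≈ 46.00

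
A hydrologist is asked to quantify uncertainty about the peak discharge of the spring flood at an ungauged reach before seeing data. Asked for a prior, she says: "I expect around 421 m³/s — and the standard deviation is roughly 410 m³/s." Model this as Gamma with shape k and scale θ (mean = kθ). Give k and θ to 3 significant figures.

For Gamma(k, scale θ): mean = kθ, variance = kθ², so CV = 1/√k.
CV = SD/mean = 410/421 = 0.9739, hence k = 1/CV² = 1.05.
Then θ = mean/k = 421/1.05 = 399.

k ≈ 1.05, θ ≈ 399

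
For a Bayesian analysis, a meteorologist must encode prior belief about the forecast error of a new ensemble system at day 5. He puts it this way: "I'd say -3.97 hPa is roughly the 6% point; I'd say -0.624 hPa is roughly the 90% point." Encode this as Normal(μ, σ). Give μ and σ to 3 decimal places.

μ = -2.136, σ = 1.180

The p-quantile of Normal(μ,σ) is μ + z_p·σ, with z_{0.06} = -1.555 and z_{0.9} = 1.282.
Eliminate σ: μ = (z₂·x₁ − z₁·x₂)/(z₂ − z₁) = (1.282·-3.97 − (-1.555)·-0.624)/2.836 = -2.136.
Then σ = (x₂ − x₁)/(z₂ − z₁) = (-0.624 − -3.97)/2.836 = 1.180.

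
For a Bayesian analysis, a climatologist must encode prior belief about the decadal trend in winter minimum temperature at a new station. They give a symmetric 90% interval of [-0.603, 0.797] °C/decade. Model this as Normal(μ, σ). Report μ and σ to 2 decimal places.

μ = 0.10, σ = 0.43

A symmetric 90% interval runs μ ± z·σ with z = 1.645.
Half-width = 0.7, so σ = 0.7/1.645 = 0.43.
μ is the interval midpoint, 0.10.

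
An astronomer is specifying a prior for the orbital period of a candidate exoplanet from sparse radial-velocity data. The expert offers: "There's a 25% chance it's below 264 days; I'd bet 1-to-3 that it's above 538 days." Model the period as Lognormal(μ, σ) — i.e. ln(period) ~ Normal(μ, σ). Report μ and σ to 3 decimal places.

If T ~ Lognormal(μ,σ) then ln T ~ Normal(μ,σ), so the p-quantile of ln T is μ + z_p·σ.
ln(264) = 5.576 and ln(538) = 6.288; z_{0.25} = -0.6745, z_{0.75} = 0.6745.
σ = (6.288 − 5.576)/(0.6745 − (-0.6745)) = 0.528.
μ = 5.576 − (-0.6745)·0.528 = 5.932.

μ ≈ 5.932, σ ≈ 0.528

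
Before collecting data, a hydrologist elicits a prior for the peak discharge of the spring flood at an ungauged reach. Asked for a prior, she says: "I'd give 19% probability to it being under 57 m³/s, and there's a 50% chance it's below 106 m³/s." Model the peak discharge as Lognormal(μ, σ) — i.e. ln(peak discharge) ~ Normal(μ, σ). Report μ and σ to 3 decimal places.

μ ≈ 4.663, σ ≈ 0.707

If T ~ Lognormal(μ,σ) then ln T ~ Normal(μ,σ), so the p-quantile of ln T is μ + z_p·σ.
ln(57) = 4.043 and ln(106) = 4.663; z_{0.19} = -0.8779, z_{0.5} = 0.
σ = (4.663 − 4.043)/(0 − (-0.8779)) = 0.707.
μ = 4.043 − (-0.8779)·0.707 = 4.663.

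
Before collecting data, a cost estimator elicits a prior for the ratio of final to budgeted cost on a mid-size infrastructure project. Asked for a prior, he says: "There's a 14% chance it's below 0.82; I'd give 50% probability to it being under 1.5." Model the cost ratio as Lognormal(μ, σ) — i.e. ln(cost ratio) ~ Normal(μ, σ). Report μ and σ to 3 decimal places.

If T ~ Lognormal(μ,σ) then ln T ~ Normal(μ,σ), so the p-quantile of ln T is μ + z_p·σ.
ln(0.82) = -0.1985 and ln(1.5) = 0.4055; z_{0.14} = -1.08, z_{0.5} = 0.
σ = (0.4055 − -0.1985)/(0 − (-1.08)) = 0.559.
μ = -0.1985 − (-1.08)·0.559 = 0.405.

μ ≈ 0.405, σ ≈ 0.559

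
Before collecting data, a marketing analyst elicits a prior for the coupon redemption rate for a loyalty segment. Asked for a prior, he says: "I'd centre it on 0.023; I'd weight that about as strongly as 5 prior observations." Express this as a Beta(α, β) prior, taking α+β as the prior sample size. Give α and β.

Under the effective-sample-size interpretation, Beta(α, β) has prior mean α/(α+β) and prior sample size α+β.
So α+β = 5 and α/(α+β) = 0.023, giving α = 0.023·5 = 0.115 and β = 5 − 0.115 = 4.885.

α = 0.115, β = 4.885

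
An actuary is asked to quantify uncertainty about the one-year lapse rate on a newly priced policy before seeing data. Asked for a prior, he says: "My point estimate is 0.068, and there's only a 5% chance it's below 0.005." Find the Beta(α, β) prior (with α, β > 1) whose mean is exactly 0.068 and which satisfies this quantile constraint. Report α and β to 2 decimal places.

α ≈ 1.14, β ≈ 15.56

With mean 0.068 fixed, write α = 0.068s, β = 0.932s where s = α+β.
Need P(θ < 0.005) = 0.05 under Beta(0.068s, 0.932s). Normal approximation: (q−m)/√(m(1−m)/s) ≈ z_{0.05} = -1.64, so s ≈ 0.068·0.932·(-1.64)²/(0.005−0.068)² = 43.2.
At s = 43.2: P(θ<0.005) ≈ 0.002. Adjusting to match 0.05 gives s ≈ 16.70.
So α = 0.068·16.70 ≈ 1.14, β = 0.932·16.70 ≈ 15.56.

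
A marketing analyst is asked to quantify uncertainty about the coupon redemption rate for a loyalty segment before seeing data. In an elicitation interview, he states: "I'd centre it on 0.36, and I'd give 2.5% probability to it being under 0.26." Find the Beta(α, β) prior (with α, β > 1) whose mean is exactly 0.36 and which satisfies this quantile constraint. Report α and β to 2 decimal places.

α ≈ 29.35, β ≈ 52.17

With mean 0.36 fixed, write α = 0.36s, β = 0.64s where s = α+β.
Need P(θ < 0.26) = 0.025 under Beta(0.36s, 0.64s). Normal approximation: (q−m)/√(m(1−m)/s) ≈ z_{0.025} = -1.96, so s ≈ 0.36·0.64·(-1.96)²/(0.26−0.36)² = 88.5.
At s = 88.5: P(θ<0.26) ≈ 0.020. Adjusting to match 0.025 gives s ≈ 81.52.
So α = 0.36·81.52 ≈ 29.35, β = 0.64·81.52 ≈ 52.17.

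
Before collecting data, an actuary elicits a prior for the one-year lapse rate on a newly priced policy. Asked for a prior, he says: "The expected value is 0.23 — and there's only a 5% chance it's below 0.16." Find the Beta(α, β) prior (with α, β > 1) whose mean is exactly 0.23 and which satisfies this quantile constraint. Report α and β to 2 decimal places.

With mean 0.23 fixed, write α = 0.23s, β = 0.77s where s = α+β.
Need P(θ < 0.16) = 0.05 under Beta(0.23s, 0.77s). Normal approximation: (q−m)/√(m(1−m)/s) ≈ z_{0.05} = -1.64, so s ≈ 0.23·0.77·(-1.64)²/(0.16−0.23)² = 97.8.
At s = 97.8: P(θ<0.16) ≈ 0.040. Adjusting to match 0.05 gives s ≈ 87.36.
So α = 0.23·87.36 ≈ 20.09, β = 0.77·87.36 ≈ 67.27.

α ≈ 20.09, β ≈ 67.27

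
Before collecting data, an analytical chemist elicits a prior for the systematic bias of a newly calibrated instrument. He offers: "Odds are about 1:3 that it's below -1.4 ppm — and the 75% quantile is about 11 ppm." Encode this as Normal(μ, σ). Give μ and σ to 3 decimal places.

μ = 4.800, σ = 9.192

The p-quantile of Normal(μ,σ) is μ + z_p·σ, with z_{0.25} = -0.6745 and z_{0.75} = 0.6745.
Eliminate σ: μ = (z₂·x₁ − z₁·x₂)/(z₂ − z₁) = (0.6745·-1.4 − (-0.6745)·11)/1.349 = 4.800.
Then σ = (x₂ − x₁)/(z₂ − z₁) = (11 − -1.4)/1.349 = 9.192.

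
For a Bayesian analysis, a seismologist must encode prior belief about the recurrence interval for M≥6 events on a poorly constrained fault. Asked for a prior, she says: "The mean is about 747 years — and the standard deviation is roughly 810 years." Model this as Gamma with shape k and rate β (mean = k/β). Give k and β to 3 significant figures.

k ≈ 0.85, β ≈ 0.00114

For Gamma(k, rate β): mean = k/β, variance = k/β², so CV = 1/√k.
CV = SD/mean = 810/747 = 1.084, hence k = 1/CV² = 0.85.
Then β = k/mean = 0.85/747 = 0.00114.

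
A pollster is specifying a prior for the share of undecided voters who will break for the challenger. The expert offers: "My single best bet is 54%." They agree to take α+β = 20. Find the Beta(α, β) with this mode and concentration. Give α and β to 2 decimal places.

For α,β > 1 the Beta mode is (α−1)/(α+β−2). With α+β = 20, the mode is (α−1)/18.
Set (α−1)/18 = 0.54 → α = 1 + 0.54·18 = 10.72.
β = 20 − α = 9.28.

α = 10.72, β = 9.28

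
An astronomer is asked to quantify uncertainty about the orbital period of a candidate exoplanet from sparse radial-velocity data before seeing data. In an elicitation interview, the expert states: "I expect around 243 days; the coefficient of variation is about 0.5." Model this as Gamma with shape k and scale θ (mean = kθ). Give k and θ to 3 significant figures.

For Gamma(k, scale θ): mean = kθ, variance = kθ², so CV = 1/√k.
CV = 0.5, hence k = 1/CV² = 4.
Then θ = mean/k = 243/4 = 60.8.

k ≈ 4, θ ≈ 60.8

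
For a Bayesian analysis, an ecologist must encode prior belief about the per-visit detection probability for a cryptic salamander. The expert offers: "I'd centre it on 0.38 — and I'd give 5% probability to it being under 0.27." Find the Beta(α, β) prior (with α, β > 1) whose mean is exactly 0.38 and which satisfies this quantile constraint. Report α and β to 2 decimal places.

With mean 0.38 fixed, write α = 0.38s, β = 0.62s where s = α+β.
Need P(θ < 0.27) = 0.05 under Beta(0.38s, 0.62s). Normal approximation: (q−m)/√(m(1−m)/s) ≈ z_{0.05} = -1.64, so s ≈ 0.38·0.62·(-1.64)²/(0.27−0.38)² = 52.7.
At s = 52.7: P(θ<0.27) ≈ 0.044. Adjusting to match 0.05 gives s ≈ 49.16.
So α = 0.38·49.16 ≈ 18.68, β = 0.62·49.16 ≈ 30.48.

α ≈ 18.68, β ≈ 30.48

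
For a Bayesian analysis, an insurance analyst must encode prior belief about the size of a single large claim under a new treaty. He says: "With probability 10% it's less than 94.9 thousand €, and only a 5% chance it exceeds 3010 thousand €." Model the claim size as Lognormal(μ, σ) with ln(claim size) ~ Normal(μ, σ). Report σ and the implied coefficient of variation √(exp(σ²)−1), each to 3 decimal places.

If T ~ Lognormal(μ,σ) then ln T ~ Normal(μ,σ), so the p-quantile of ln T is μ + z_p·σ.
ln(94.9) = 4.553 and ln(3010) = 8.01; z_{0.1} = -1.282, z_{0.95} = 1.645.
σ = (8.01 − 4.553)/(1.645 − (-1.282)) = 1.181.
μ = 4.553 − (-1.282)·1.181 = 6.067.
CV = √(exp(σ²)−1) = √(exp(1.3954)−1) = 1.743.

σ ≈ 1.181, CV ≈ 1.743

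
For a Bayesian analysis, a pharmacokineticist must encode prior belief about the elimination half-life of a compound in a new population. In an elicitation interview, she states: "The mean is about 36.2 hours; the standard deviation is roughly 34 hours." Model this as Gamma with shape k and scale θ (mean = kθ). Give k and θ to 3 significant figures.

For Gamma(k, scale θ): mean = kθ, variance = kθ², so CV = 1/√k.
CV = SD/mean = 34/36.2 = 0.9392, hence k = 1/CV² = 1.13.
Then θ = mean/k = 36.2/1.13 = 31.9.

k ≈ 1.13, θ ≈ 31.9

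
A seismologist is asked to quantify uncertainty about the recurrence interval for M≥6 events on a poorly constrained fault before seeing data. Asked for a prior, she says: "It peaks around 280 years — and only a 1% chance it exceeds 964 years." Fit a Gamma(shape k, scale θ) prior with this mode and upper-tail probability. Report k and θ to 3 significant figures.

Gamma(k,θ) with k>1 has mode (k−1)θ, so θ = 280/(k−1).
Need P(X < 964) = 0.99 with θ tied to k this way. Start at k = 2, θ = 280: P(X<964) ≈ 0.858.
Too low — raise k to concentrate. Iterating converges to k ≈ 3.85.
Then θ = 280/(3.85−1) ≈ 98.4.

k ≈ 3.85, θ ≈ 98.4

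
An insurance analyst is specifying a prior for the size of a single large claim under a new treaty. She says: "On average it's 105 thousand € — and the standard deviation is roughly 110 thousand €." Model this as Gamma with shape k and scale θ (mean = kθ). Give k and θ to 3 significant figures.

For Gamma(k, scale θ): mean = kθ, variance = kθ², so CV = 1/√k.
CV = SD/mean = 110/105 = 1.048, hence k = 1/CV² = 0.911.
Then θ = mean/k = 105/0.911 = 115.

k ≈ 0.911, θ ≈ 115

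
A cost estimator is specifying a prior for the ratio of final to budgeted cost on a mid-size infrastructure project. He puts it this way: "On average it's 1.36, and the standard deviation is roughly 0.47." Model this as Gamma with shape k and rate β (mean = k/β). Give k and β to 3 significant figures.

k ≈ 8.37, β ≈ 6.16

For Gamma(k, rate β): mean = k/β, variance = k/β², so CV = 1/√k.
CV = SD/mean = 0.47/1.36 = 0.3456, hence k = 1/CV² = 8.37.
Then β = k/mean = 8.37/1.36 = 6.16.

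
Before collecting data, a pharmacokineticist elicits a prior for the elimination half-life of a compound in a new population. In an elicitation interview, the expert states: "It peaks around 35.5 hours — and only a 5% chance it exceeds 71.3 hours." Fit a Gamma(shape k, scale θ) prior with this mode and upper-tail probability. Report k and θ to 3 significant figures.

Gamma(k,θ) with k>1 has mode (k−1)θ, so θ = 35.5/(k−1).
Need P(X < 71.3) = 0.95 with θ tied to k this way. Start at k = 2, θ = 35.5: P(X<71.3) ≈ 0.596.
Too low — raise k to concentrate. Iterating converges to k ≈ 6.7.
Then θ = 35.5/(6.7−1) ≈ 6.23.

k ≈ 6.7, θ ≈ 6.23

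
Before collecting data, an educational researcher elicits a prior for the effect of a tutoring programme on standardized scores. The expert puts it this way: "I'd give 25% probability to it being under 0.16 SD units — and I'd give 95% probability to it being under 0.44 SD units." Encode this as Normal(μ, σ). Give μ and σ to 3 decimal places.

μ = 0.241, σ = 0.121

The p-quantile of Normal(μ,σ) is μ + z_p·σ, with z_{0.25} = -0.6745 and z_{0.95} = 1.645.
Eliminate σ: μ = (z₂·x₁ − z₁·x₂)/(z₂ − z₁) = (1.645·0.16 − (-0.6745)·0.44)/2.319 = 0.241.
Then σ = (x₂ − x₁)/(z₂ − z₁) = (0.44 − 0.16)/2.319 = 0.121.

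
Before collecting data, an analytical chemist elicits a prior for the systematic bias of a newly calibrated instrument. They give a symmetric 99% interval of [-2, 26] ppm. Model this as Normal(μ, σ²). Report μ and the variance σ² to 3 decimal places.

μ = 12.000, σ² = 29.541

A symmetric 99% interval runs μ ± z·σ with z = 2.576.
Half-width = 14, so σ = 14/2.576 = 5.4351 and σ² = 29.541.
μ is the interval midpoint, 12.000.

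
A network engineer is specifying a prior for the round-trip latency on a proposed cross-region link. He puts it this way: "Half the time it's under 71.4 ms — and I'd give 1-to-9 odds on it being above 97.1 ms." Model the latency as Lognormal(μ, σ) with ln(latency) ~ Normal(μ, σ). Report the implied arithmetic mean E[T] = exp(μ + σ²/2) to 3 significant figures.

If T ~ Lognormal(μ,σ) then ln T ~ Normal(μ,σ), so the p-quantile of ln T is μ + z_p·σ.
ln(71.4) = 4.268 and ln(97.1) = 4.576; z_{0.5} = 0, z_{0.9} = 1.282.
σ = (4.576 − 4.268)/(1.282 − (0)) = 0.240.
μ = 4.268 − (0)·0.240 = 4.268.
E[T] = exp(μ + σ²/2) = exp(4.268 + 0.0288) = 73.5 ms.

E[T] ≈ 73.5 ms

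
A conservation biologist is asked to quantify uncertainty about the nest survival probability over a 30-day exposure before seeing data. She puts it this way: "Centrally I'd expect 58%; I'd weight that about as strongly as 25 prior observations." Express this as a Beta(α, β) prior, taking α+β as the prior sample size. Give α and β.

Under the effective-sample-size interpretation, Beta(α, β) has prior mean α/(α+β) and prior sample size α+β.
So α+β = 25 and α/(α+β) = 0.58, giving α = 0.58·25 = 14.5 and β = 25 − 14.5 = 10.5.

α = 14.5, β = 10.5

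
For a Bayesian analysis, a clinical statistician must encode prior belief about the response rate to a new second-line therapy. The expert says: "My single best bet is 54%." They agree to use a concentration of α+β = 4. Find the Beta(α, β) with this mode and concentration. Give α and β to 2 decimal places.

α = 2.08, β = 1.92

For α,β > 1 the Beta mode is (α−1)/(α+β−2). With α+β = 4, the mode is (α−1)/2.
Set (α−1)/2 = 0.54 → α = 1 + 0.54·2 = 2.08.
β = 4 − α = 1.92.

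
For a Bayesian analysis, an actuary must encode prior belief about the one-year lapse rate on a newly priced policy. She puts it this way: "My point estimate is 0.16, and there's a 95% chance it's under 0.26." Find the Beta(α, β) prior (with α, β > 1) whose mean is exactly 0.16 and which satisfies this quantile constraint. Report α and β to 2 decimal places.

With mean 0.16 fixed, write α = 0.16s, β = 0.84s where s = α+β.
Need P(θ < 0.26) = 0.95 under Beta(0.16s, 0.84s). Normal approximation: (q−m)/√(m(1−m)/s) ≈ z_{0.95} = 1.64, so s ≈ 0.16·0.84·(1.64)²/(0.26−0.16)² = 36.4.
At s = 36.4: P(θ<0.26) ≈ 0.938. Adjusting to match 0.95 gives s ≈ 42.38.
So α = 0.16·42.38 ≈ 6.78, β = 0.84·42.38 ≈ 35.60.

α ≈ 6.78, β ≈ 35.60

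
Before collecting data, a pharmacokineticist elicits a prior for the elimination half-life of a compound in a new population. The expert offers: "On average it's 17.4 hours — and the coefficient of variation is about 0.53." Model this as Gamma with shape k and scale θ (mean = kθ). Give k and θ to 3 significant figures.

k ≈ 3.56, θ ≈ 4.89

For Gamma(k, scale θ): mean = kθ, variance = kθ², so CV = 1/√k.
CV = 0.53, hence k = 1/CV² = 3.56.
Then θ = mean/k = 17.4/3.56 = 4.89.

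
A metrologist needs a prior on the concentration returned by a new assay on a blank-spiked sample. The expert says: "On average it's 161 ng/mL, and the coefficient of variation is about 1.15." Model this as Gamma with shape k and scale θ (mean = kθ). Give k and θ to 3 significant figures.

For Gamma(k, scale θ): mean = kθ, variance = kθ², so CV = 1/√k.
CV = 1.15, hence k = 1/CV² = 0.756.
Then θ = mean/k = 161/0.756 = 213.

k ≈ 0.756, θ ≈ 213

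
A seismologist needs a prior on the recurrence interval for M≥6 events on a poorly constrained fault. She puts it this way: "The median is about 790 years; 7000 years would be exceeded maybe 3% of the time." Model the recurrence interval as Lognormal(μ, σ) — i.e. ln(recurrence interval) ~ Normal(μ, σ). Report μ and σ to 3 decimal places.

If T ~ Lognormal(μ,σ) then ln T ~ Normal(μ,σ), so the p-quantile of ln T is μ + z_p·σ.
ln(790) = 6.672 and ln(7000) = 8.854; z_{0.5} = 0, z_{0.97} = 1.881.
σ = (8.854 − 6.672)/(1.881 − (0)) = 1.160.
μ = 6.672 − (0)·1.160 = 6.672.

μ ≈ 6.672, σ ≈ 1.160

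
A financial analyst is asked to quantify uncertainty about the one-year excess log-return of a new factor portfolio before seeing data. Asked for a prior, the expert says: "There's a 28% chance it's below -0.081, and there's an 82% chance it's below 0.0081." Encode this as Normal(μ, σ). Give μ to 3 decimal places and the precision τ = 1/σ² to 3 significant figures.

μ = -0.046, τ = 283

For Normal(μ,σ), the p-quantile is μ + z_p·σ. Here z_{0.28} = -0.5828, z_{0.82} = 0.9154.
So -0.081 = μ − 0.5828σ and 0.0081 = μ + 0.9154σ.
Subtracting: σ = (0.0081 − -0.081)/(0.9154 − (-0.5828)) = 0.059.
Then μ = -0.081 − (-0.5828)·0.059 = -0.046.
Precision τ = 1/σ² = 1/0.05947² = 283.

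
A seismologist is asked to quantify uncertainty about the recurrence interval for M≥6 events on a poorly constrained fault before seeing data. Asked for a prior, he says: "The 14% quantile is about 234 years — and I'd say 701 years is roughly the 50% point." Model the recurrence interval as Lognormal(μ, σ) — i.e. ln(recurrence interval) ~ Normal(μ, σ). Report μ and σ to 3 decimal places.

μ ≈ 6.553, σ ≈ 1.016

If T ~ Lognormal(μ,σ) then ln T ~ Normal(μ,σ), so the p-quantile of ln T is μ + z_p·σ.
ln(234) = 5.455 and ln(701) = 6.553; z_{0.14} = -1.08, z_{0.5} = 0.
σ = (6.553 − 5.455)/(0 − (-1.08)) = 1.016.
μ = 5.455 − (-1.08)·1.016 = 6.553.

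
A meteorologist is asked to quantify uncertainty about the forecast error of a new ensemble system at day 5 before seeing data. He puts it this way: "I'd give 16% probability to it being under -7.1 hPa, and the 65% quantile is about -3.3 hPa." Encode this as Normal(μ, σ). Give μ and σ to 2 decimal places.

For Normal(μ,σ), the p-quantile is μ + z_p·σ. Here z_{0.16} = -0.9945, z_{0.65} = 0.3853.
So -7.1 = μ − 0.9945σ and -3.3 = μ + 0.3853σ.
Subtracting: σ = (-3.3 − -7.1)/(0.3853 − (-0.9945)) = 2.75.
Then μ = -7.1 − (-0.9945)·2.75 = -4.36.

μ = -4.36, σ = 2.75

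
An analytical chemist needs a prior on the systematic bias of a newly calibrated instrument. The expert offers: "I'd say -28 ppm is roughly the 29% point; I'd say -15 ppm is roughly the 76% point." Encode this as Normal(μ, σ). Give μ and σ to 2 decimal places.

μ = -22.29, σ = 10.32

The p-quantile of Normal(μ,σ) is μ + z_p·σ, with z_{0.29} = -0.5534 and z_{0.76} = 0.7063.
Eliminate σ: μ = (z₂·x₁ − z₁·x₂)/(z₂ − z₁) = (0.7063·-28 − (-0.5534)·-15)/1.26 = -22.29.
Then σ = (x₂ − x₁)/(z₂ − z₁) = (-15 − -28)/1.26 = 10.32.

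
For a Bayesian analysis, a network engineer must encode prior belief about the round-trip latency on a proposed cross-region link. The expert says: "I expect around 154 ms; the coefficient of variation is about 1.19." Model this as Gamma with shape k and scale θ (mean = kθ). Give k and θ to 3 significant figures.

k ≈ 0.706, θ ≈ 218

For Gamma(k, scale θ): mean = kθ, variance = kθ², so CV = 1/√k.
CV = 1.19, hence k = 1/CV² = 0.706.
Then θ = mean/k = 154/0.706 = 218.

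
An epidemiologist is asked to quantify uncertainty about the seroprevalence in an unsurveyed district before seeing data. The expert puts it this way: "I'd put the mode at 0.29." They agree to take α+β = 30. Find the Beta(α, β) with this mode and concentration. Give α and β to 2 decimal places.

For α,β > 1 the Beta mode is (α−1)/(α+β−2). With α+β = 30, the mode is (α−1)/28.
Set (α−1)/28 = 0.29 → α = 1 + 0.29·28 = 9.12.
β = 30 − α = 20.88.

α = 9.12, β = 20.88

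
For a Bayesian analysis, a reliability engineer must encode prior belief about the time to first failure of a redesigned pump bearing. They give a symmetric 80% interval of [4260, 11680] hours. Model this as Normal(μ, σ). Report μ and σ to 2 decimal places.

μ = 7970.00, σ = 2894.93

A symmetric 80% interval runs μ ± z·σ with z = 1.282.
Half-width = 3710, so σ = 3710/1.282 = 2894.93.
μ is the interval midpoint, 7970.00.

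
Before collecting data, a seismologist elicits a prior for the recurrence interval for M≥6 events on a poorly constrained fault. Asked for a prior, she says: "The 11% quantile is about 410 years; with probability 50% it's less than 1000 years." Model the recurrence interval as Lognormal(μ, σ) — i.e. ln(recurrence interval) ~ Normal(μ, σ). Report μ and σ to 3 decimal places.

μ ≈ 6.908, σ ≈ 0.727

If T ~ Lognormal(μ,σ) then ln T ~ Normal(μ,σ), so the p-quantile of ln T is μ + z_p·σ.
ln(410) = 6.016 and ln(1000) = 6.908; z_{0.11} = -1.227, z_{0.5} = 0.
σ = (6.908 − 6.016)/(0 − (-1.227)) = 0.727.
μ = 6.016 − (-1.227)·0.727 = 6.908.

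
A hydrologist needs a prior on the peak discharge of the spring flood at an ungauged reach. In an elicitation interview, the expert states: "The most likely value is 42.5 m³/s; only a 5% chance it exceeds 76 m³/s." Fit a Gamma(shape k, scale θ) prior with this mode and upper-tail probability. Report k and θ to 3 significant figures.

k ≈ 9.25, θ ≈ 5.15

Gamma(k,θ) with k>1 has mode (k−1)θ, so θ = 42.5/(k−1).
Need P(X < 76) = 0.95 with θ tied to k this way. Start at k = 2, θ = 42.5: P(X<76) ≈ 0.534.
Too low — raise k to concentrate. Iterating converges to k ≈ 9.25.
Then θ = 42.5/(9.25−1) ≈ 5.15.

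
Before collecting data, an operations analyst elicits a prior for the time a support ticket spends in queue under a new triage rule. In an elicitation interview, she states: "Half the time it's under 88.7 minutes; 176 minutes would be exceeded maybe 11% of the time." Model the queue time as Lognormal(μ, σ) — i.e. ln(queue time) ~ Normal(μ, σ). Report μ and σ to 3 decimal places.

μ ≈ 4.485, σ ≈ 0.559

If T ~ Lognormal(μ,σ) then ln T ~ Normal(μ,σ), so the p-quantile of ln T is μ + z_p·σ.
ln(88.7) = 4.485 and ln(176) = 5.17; z_{0.5} = 0, z_{0.89} = 1.227.
σ = (5.17 − 4.485)/(1.227 − (0)) = 0.559.
μ = 4.485 − (0)·0.559 = 4.485.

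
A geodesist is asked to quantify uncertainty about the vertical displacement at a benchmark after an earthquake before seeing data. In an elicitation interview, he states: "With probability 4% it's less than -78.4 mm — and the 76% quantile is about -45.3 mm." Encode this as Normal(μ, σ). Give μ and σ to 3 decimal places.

μ = -54.815, σ = 13.472

The p-quantile of Normal(μ,σ) is μ + z_p·σ, with z_{0.04} = -1.751 and z_{0.76} = 0.7063.
Eliminate σ: μ = (z₂·x₁ − z₁·x₂)/(z₂ − z₁) = (0.7063·-78.4 − (-1.751)·-45.3)/2.457 = -54.815.
Then σ = (x₂ − x₁)/(z₂ − z₁) = (-45.3 − -78.4)/2.457 = 13.472.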